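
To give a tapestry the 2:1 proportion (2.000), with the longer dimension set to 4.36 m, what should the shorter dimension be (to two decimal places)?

2:1 = 2.00000.
Shorter side = 4.36 ÷ 2.00000 ≈ 2.1800 → 2.18 m.

2.18 m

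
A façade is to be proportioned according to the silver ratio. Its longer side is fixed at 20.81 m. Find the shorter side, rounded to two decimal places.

8.62 m

silver ratio ≈ 2.41421.
Shorter side = 20.81 ÷ 2.41421 ≈ 8.6198 → 8.62 m.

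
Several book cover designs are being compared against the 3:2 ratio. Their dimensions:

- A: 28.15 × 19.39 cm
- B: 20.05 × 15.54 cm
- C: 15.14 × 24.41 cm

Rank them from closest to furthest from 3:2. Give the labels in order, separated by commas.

Ratios: A = 28.15 / 19.39 ≈ 1.452; B = 20.05 / 15.54 ≈ 1.290; C = 24.41 / 15.14 ≈ 1.612.
|Δ from 1.500|: A 0.048; B 0.210; C 0.112.

A, C, B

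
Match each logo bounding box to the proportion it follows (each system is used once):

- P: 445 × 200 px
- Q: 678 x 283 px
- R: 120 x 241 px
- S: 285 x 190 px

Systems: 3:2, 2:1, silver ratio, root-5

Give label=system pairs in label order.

P=root-5, Q=silver ratio, R=2:1, S=3:2

Ratios: P ≈ 2.225; Q ≈ 2.396; R ≈ 2.008; S ≈ 1.500.
Targets: 3:2 ≈ 1.500; 2:1 ≈ 2.000; silver ratio ≈ 2.414; root-5 ≈ 2.236.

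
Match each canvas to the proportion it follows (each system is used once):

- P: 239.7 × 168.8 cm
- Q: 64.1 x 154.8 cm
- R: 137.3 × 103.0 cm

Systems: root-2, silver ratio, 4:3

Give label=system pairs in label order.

P=root-2, Q=silver ratio, R=4:3

Ratios: P ≈ 1.420; Q ≈ 2.415; R ≈ 1.333.
Targets: root-2 ≈ 1.414; silver ratio ≈ 2.414; 4:3 ≈ 1.333.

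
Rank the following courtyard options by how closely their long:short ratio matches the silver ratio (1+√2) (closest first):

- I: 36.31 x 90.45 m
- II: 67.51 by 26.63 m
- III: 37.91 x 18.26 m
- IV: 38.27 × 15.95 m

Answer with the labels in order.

I: 90.45/36.31 ≈ 2.491 → |2.491 − 2.414| = 0.077
II: 67.51/26.63 ≈ 2.535 → |2.535 − 2.414| = 0.121
III: 37.91/18.26 ≈ 2.076 → |2.076 − 2.414| = 0.338
IV: 38.27/15.95 ≈ 2.399 → |2.399 − 2.414| = 0.015

IV, I, II, III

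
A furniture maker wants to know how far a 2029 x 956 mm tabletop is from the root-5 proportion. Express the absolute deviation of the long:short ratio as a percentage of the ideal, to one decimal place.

Ratio = 2029 / 956 ≈ 2.1224.
Ideal root-5 ≈ 2.2361. |2.1224 − 2.2361| / 2.2361 ≈ 5.08% → 5.1%.

5.1%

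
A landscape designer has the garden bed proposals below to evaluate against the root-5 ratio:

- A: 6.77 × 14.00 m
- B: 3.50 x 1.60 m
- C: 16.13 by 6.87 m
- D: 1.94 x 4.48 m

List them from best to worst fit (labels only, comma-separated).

Ratios: A = 14.00 / 6.77 ≈ 2.068; B = 3.50 / 1.60 ≈ 2.188; C = 16.13 / 6.87 ≈ 2.348; D = 4.48 / 1.94 ≈ 2.309.
|Δ from 2.236|: A 0.168; B 0.048; C 0.112; D 0.073.

B, D, C, A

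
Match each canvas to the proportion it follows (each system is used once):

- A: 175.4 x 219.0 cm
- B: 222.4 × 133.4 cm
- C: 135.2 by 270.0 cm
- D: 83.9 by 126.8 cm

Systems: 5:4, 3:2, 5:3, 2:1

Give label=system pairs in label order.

A = 219.0/175.4 ≈ 1.249 → 5:4 (1.250)
B = 222.4/133.4 ≈ 1.667 → 5:3 (1.667)
C = 270.0/135.2 ≈ 1.997 → 2:1 (2.000)
D = 126.8/83.9 ≈ 1.511 → 3:2 (1.500)

A=5:4, B=5:3, C=2:1, D=3:2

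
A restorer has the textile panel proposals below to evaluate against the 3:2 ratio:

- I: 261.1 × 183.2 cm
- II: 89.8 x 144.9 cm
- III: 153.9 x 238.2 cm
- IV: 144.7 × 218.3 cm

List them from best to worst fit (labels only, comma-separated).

I: 261.1/183.2 ≈ 1.425 → |1.425 − 1.500| = 0.075
II: 144.9/89.8 ≈ 1.614 → |1.614 − 1.500| = 0.114
III: 238.2/153.9 ≈ 1.548 → |1.548 − 1.500| = 0.048
IV: 218.3/144.7 ≈ 1.509 → |1.509 − 1.500| = 0.009

IV, III, I, II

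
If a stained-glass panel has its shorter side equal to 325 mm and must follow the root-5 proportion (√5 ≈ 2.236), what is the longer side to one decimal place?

726.7 mm

root-5 ≈ 2.23607.
Longer side = 325 × 2.23607 ≈ 726.723 → 726.7 mm.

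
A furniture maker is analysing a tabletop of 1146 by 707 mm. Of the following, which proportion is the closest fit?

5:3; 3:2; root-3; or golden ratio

golden ratio

Ratio = 1146 / 707 ≈ 1.621.
Distances: 5:3 1.667 (Δ 0.046); 3:2 1.500 (Δ 0.121); root-3 1.732 (Δ 0.111); golden ratio 1.618 (Δ 0.003).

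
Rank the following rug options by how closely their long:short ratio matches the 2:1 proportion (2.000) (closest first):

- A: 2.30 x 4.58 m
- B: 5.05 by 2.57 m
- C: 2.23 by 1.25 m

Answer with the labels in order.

A: 4.58/2.30 ≈ 1.991 → |1.991 − 2.000| = 0.009
B: 5.05/2.57 ≈ 1.965 → |1.965 − 2.000| = 0.035
C: 2.23/1.25 ≈ 1.784 → |1.784 − 2.000| = 0.216

A, B, C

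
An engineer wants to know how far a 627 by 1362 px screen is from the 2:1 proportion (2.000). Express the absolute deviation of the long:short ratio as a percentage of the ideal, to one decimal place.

8.6%

Ratio = 1362 / 627 ≈ 2.1722.
Ideal 2:1 = 2.0000. |2.1722 − 2.0000| / 2.0000 ≈ 8.61% → 8.6%.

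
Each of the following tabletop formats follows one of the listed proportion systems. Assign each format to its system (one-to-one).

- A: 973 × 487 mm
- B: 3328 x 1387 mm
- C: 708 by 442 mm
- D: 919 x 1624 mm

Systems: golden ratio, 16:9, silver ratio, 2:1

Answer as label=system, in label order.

Ratios: A ≈ 1.998; B ≈ 2.399; C ≈ 1.602; D ≈ 1.767.
Targets: golden ratio ≈ 1.618; 16:9 ≈ 1.778; silver ratio ≈ 2.414; 2:1 ≈ 2.000.

A=2:1, B=silver ratio, C=golden ratio, D=16:9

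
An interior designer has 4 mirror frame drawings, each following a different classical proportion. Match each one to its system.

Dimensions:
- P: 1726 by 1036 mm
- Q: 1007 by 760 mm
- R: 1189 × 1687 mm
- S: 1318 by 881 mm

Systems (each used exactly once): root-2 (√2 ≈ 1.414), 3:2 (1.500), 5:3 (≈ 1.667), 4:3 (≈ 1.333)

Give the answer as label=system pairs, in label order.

P = 1726/1036 ≈ 1.666 → 5:3 (1.667)
Q = 1007/760 ≈ 1.325 → 4:3 (1.333)
R = 1687/1189 ≈ 1.419 → root-2 (1.414)
S = 1318/881 ≈ 1.496 → 3:2 (1.500)

P=5:3, Q=4:3, R=root-2, S=3:2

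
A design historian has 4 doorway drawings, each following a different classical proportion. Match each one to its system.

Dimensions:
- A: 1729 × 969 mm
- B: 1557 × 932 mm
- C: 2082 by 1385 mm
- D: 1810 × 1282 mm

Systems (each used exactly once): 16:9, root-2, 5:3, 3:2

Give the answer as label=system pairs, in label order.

A=16:9, B=5:3, C=3:2, D=root-2

A = 1729/969 ≈ 1.784 → 16:9 (1.778)
B = 1557/932 ≈ 1.671 → 5:3 (1.667)
C = 2082/1385 ≈ 1.503 → 3:2 (1.500)
D = 1810/1282 ≈ 1.412 → root-2 (1.414)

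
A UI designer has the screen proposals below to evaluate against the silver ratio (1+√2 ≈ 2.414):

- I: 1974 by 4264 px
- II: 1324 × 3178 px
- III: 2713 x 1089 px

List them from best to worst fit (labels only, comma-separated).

Ratios: I = 4264 / 1974 ≈ 2.160; II = 3178 / 1324 ≈ 2.400; III = 2713 / 1089 ≈ 2.491.
|Δ from 2.414|: I 0.254; II 0.014; III 0.077.

II, III, I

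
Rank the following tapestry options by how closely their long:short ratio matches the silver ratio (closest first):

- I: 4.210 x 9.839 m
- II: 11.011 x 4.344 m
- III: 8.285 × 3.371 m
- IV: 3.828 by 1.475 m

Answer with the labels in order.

III, I, II, IV

Ratios: I = 9.839 / 4.210 ≈ 2.337; II = 11.011 / 4.344 ≈ 2.535; III = 8.285 / 3.371 ≈ 2.458; IV = 3.828 / 1.475 ≈ 2.595.
|Δ from 2.414|: I 0.077; II 0.121; III 0.044; IV 0.181.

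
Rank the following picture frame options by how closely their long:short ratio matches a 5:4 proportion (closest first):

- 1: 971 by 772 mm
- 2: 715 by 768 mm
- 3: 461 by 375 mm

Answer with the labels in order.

1: 971/772 ≈ 1.258 → |1.258 − 1.250| = 0.008
2: 768/715 ≈ 1.074 → |1.074 − 1.250| = 0.176
3: 461/375 ≈ 1.229 → |1.229 − 1.250| = 0.021

1, 3, 2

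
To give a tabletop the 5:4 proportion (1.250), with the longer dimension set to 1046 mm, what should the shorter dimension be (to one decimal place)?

5:4 = 1.25000.
Shorter side = 1046 ÷ 1.25000 ≈ 836.800 → 836.8 mm.

836.8 mm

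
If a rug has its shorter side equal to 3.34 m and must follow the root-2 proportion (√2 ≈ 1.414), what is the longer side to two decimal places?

4.72 m

root-2 ≈ 1.41421.
Longer side = 3.34 × 1.41421 ≈ 4.7235 → 4.72 m.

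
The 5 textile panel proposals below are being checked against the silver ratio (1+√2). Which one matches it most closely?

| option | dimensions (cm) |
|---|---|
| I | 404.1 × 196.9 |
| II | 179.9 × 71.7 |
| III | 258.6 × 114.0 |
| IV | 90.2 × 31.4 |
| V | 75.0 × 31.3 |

Ratios (long/short): I ≈ 2.052; II ≈ 2.509; III ≈ 2.268; IV ≈ 2.873; V ≈ 2.396.
silver ratio ≈ 2.414; option V is nearest (Δ 0.018).

V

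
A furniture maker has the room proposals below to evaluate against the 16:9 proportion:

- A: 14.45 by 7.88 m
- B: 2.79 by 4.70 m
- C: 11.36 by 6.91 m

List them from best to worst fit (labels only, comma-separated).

Ratios: A = 14.45 / 7.88 ≈ 1.834; B = 4.70 / 2.79 ≈ 1.685; C = 11.36 / 6.91 ≈ 1.644.
|Δ from 1.778|: A 0.056; B 0.093; C 0.134.

A, B, C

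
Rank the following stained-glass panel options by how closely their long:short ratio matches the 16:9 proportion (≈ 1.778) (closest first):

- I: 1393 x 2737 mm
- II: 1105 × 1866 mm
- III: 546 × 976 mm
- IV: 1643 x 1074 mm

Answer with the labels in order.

III, II, I, IV

Ratios: I = 2737 / 1393 ≈ 1.965; II = 1866 / 1105 ≈ 1.689; III = 976 / 546 ≈ 1.788; IV = 1643 / 1074 ≈ 1.530.
|Δ from 1.778|: I 0.187; II 0.089; III 0.010; IV 0.248.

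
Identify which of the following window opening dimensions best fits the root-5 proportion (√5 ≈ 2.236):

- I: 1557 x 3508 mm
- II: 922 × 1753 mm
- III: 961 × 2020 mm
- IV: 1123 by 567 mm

I

Ratios (long/short): I ≈ 2.253; II ≈ 1.901; III ≈ 2.102; IV ≈ 1.981.
root-5 ≈ 2.236; option I is nearest (Δ 0.017).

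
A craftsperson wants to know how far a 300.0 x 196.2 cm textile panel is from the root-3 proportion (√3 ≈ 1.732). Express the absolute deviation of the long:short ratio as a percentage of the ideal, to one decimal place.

Ratio = 300.0 / 196.2 ≈ 1.5291.
Ideal root-3 ≈ 1.7321. |1.5291 − 1.7321| / 1.7321 ≈ 11.72% → 11.7%.

11.7%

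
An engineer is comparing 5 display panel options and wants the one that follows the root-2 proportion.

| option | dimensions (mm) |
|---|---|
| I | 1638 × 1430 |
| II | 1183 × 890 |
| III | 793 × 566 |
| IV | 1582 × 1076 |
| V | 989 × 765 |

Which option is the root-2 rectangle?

Ratios (long/short): I ≈ 1.145; II ≈ 1.329; III ≈ 1.401; IV ≈ 1.470; V ≈ 1.293.
root-2 ≈ 1.414; option III is nearest (Δ 0.013).

III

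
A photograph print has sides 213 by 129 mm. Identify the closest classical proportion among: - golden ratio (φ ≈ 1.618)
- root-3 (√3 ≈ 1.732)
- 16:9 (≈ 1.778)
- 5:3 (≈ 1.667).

213/129 ≈ 1.651. Nearest candidates are 5:3 (1.667, off by 0.016) and golden ratio (1.618, off by 0.033).

5:3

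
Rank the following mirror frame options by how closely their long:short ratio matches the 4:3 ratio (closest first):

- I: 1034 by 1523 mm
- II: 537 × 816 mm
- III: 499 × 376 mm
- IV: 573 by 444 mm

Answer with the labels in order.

III, IV, I, II

I: 1523/1034 ≈ 1.473 → |1.473 − 1.333| = 0.140
II: 816/537 ≈ 1.520 → |1.520 − 1.333| = 0.187
III: 499/376 ≈ 1.327 → |1.327 − 1.333| = 0.006
IV: 573/444 ≈ 1.291 → |1.291 − 1.333| = 0.042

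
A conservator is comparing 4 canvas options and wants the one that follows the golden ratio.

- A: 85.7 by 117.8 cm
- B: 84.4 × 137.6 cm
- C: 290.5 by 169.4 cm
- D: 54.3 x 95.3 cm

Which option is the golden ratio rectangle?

B

Target golden ratio ≈ 1.618.
A: 1.375 (Δ0.243)  B: 1.630 (Δ0.012)  C: 1.715 (Δ0.097)  D: 1.755 (Δ0.137)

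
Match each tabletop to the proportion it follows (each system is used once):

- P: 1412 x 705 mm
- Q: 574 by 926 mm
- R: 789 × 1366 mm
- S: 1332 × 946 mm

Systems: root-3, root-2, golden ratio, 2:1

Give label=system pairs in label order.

P = 1412/705 ≈ 2.003 → 2:1 (2.000)
Q = 926/574 ≈ 1.613 → golden ratio (1.618)
R = 1366/789 ≈ 1.731 → root-3 (1.732)
S = 1332/946 ≈ 1.408 → root-2 (1.414)

P=2:1, Q=golden ratio, R=root-3, S=root-2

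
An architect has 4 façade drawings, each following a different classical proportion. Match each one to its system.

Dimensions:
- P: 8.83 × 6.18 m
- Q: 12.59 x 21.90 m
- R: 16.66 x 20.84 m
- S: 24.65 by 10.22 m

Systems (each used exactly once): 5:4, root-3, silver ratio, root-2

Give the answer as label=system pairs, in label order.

Ratios: P ≈ 1.429; Q ≈ 1.739; R ≈ 1.251; S ≈ 2.412.
Targets: 5:4 ≈ 1.250; root-3 ≈ 1.732; silver ratio ≈ 2.414; root-2 ≈ 1.414.

P=root-2, Q=root-3, R=5:4, S=silver ratio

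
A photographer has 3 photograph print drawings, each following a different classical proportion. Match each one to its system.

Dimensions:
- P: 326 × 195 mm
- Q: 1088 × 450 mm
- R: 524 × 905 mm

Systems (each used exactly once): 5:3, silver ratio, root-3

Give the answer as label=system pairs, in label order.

P=5:3, Q=silver ratio, R=root-3

P = 326/195 ≈ 1.672 → 5:3 (1.667)
Q = 1088/450 ≈ 2.418 → silver ratio (2.414)
R = 905/524 ≈ 1.727 → root-3 (1.732)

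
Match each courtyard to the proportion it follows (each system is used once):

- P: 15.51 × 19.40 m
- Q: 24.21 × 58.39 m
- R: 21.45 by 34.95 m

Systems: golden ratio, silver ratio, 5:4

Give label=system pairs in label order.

P = 19.40/15.51 ≈ 1.251 → 5:4 (1.250)
Q = 58.39/24.21 ≈ 2.412 → silver ratio (2.414)
R = 34.95/21.45 ≈ 1.629 → golden ratio (1.618)

P=5:4, Q=silver ratio, R=golden ratio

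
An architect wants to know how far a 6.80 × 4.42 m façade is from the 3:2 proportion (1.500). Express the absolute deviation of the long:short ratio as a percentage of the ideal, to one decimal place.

2.6%

Ratio = 6.80 / 4.42 ≈ 1.5385.
Ideal 3:2 = 1.5000. |1.5385 − 1.5000| / 1.5000 ≈ 2.57% → 2.6%.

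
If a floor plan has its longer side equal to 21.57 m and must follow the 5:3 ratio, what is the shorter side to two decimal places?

5:3 ≈ 1.66667.
Shorter side = 21.57 ÷ 1.66667 ≈ 12.9420 → 12.94 m.

12.94 m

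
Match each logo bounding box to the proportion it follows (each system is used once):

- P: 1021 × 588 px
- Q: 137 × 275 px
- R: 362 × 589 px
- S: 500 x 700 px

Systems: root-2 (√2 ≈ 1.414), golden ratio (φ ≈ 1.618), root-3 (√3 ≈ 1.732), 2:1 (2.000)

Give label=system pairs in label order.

Ratios: P ≈ 1.736; Q ≈ 2.007; R ≈ 1.627; S ≈ 1.400.
Targets: root-2 ≈ 1.414; golden ratio ≈ 1.618; root-3 ≈ 1.732; 2:1 ≈ 2.000.

P=root-3, Q=2:1, R=golden ratio, S=root-2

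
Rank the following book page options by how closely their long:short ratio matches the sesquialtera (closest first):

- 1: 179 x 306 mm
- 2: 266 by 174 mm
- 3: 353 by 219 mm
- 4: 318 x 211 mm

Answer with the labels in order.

4, 2, 3, 1

1: 306/179 ≈ 1.709 → |1.709 − 1.500| = 0.209
2: 266/174 ≈ 1.529 → |1.529 − 1.500| = 0.029
3: 353/219 ≈ 1.612 → |1.612 − 1.500| = 0.112
4: 318/211 ≈ 1.507 → |1.507 − 1.500| = 0.007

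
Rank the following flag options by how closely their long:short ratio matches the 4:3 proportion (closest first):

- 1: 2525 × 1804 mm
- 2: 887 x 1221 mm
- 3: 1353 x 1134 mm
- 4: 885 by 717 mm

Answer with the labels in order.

1: 2525/1804 ≈ 1.400 → |1.400 − 1.333| = 0.067
2: 1221/887 ≈ 1.377 → |1.377 − 1.333| = 0.044
3: 1353/1134 ≈ 1.193 → |1.193 − 1.333| = 0.140
4: 885/717 ≈ 1.234 → |1.234 − 1.333| = 0.099

2, 1, 4, 3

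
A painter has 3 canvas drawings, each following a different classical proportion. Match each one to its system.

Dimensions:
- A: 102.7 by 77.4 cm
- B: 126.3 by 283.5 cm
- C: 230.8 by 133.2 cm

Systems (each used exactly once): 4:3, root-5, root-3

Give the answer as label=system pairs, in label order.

A=4:3, B=root-5, C=root-3

A = 102.7/77.4 ≈ 1.327 → 4:3 (1.333)
B = 283.5/126.3 ≈ 2.245 → root-5 (2.236)
C = 230.8/133.2 ≈ 1.733 → root-3 (1.732)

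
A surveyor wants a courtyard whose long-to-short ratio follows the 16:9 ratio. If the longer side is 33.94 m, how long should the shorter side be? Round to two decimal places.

16:9 ≈ 1.77778.
Shorter side = 33.94 ÷ 1.77778 ≈ 19.0912 → 19.09 m.

19.09 m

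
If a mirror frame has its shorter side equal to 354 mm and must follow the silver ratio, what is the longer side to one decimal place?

silver ratio ≈ 2.41421.
Longer side = 354 × 2.41421 ≈ 854.630 → 854.6 mm.

854.6 mm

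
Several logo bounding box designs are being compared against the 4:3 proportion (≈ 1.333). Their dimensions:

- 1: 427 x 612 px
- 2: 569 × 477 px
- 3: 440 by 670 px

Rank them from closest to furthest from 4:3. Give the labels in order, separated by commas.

1, 2, 3

1: 612/427 ≈ 1.433 → |1.433 − 1.333| = 0.100
2: 569/477 ≈ 1.193 → |1.193 − 1.333| = 0.140
3: 670/440 ≈ 1.523 → |1.523 − 1.333| = 0.190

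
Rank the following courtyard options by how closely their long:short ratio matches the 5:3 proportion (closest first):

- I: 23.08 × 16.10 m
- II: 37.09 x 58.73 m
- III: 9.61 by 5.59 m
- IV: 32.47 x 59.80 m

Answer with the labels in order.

III, II, IV, I

Ratios: I = 23.08 / 16.10 ≈ 1.434; II = 58.73 / 37.09 ≈ 1.583; III = 9.61 / 5.59 ≈ 1.719; IV = 59.80 / 32.47 ≈ 1.842.
|Δ from 1.667|: I 0.233; II 0.084; III 0.052; IV 0.175.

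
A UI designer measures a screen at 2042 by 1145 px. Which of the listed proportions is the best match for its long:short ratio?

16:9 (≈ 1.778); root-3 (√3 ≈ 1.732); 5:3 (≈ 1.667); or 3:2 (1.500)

16:9

2042/1145 ≈ 1.783. Nearest candidates are 16:9 (1.778, off by 0.005) and root-3 (1.732, off by 0.051).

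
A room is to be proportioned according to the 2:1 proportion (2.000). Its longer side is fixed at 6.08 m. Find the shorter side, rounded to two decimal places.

2:1 = 2.00000.
Shorter side = 6.08 ÷ 2.00000 ≈ 3.0400 → 3.04 m.

3.04 m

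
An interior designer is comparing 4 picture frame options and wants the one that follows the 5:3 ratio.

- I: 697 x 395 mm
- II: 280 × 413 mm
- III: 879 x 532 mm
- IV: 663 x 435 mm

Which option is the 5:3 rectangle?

III

Ratios (long/short): I ≈ 1.765; II ≈ 1.475; III ≈ 1.652; IV ≈ 1.524.
5:3 ≈ 1.667; option III is nearest (Δ 0.015).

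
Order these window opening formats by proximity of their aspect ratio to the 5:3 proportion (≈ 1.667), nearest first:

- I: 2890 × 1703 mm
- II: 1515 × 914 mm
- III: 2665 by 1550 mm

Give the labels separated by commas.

Ratios: I = 2890 / 1703 ≈ 1.697; II = 1515 / 914 ≈ 1.658; III = 2665 / 1550 ≈ 1.719.
|Δ from 1.667|: I 0.030; II 0.009; III 0.052.

II, I, III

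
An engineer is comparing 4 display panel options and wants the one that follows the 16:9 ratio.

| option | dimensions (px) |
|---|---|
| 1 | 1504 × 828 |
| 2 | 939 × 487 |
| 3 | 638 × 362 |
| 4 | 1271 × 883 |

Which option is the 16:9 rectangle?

Ratios (long/short): 1 ≈ 1.816; 2 ≈ 1.928; 3 ≈ 1.762; 4 ≈ 1.439.
16:9 ≈ 1.778; option 3 is nearest (Δ 0.016).

3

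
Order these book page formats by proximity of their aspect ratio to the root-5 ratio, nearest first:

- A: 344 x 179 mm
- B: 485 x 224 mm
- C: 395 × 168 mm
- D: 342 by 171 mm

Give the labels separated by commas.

Ratios: A = 344 / 179 ≈ 1.922; B = 485 / 224 ≈ 2.165; C = 395 / 168 ≈ 2.351; D = 342 / 171 ≈ 2.000.
|Δ from 2.236|: A 0.314; B 0.071; C 0.115; D 0.236.

B, C, D, A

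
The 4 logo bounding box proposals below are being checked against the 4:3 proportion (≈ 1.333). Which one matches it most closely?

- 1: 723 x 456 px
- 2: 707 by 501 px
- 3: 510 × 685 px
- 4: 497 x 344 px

Ratios (long/short): 1 ≈ 1.586; 2 ≈ 1.411; 3 ≈ 1.343; 4 ≈ 1.445.
4:3 ≈ 1.333; option 3 is nearest (Δ 0.010).

3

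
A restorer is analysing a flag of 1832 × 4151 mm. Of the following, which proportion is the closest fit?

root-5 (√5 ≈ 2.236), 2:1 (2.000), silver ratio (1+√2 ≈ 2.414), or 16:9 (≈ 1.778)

root-5

Ratio = 4151 / 1832 ≈ 2.266.
Distances: root-5 2.236 (Δ 0.030); 2:1 2.000 (Δ 0.266); silver ratio 2.414 (Δ 0.148); 16:9 1.778 (Δ 0.488).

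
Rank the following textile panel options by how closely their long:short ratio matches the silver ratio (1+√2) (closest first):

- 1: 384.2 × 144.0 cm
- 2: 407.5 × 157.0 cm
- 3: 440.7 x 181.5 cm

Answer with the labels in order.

1: 384.2/144.0 ≈ 2.668 → |2.668 − 2.414| = 0.254
2: 407.5/157.0 ≈ 2.596 → |2.596 − 2.414| = 0.182
3: 440.7/181.5 ≈ 2.428 → |2.428 − 2.414| = 0.014

3, 2, 1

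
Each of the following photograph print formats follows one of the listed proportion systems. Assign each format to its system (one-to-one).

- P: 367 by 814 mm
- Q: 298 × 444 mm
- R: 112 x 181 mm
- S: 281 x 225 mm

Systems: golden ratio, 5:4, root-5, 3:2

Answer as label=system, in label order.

P=root-5, Q=3:2, R=golden ratio, S=5:4

Ratios: P ≈ 2.218; Q ≈ 1.490; R ≈ 1.616; S ≈ 1.249.
Targets: golden ratio ≈ 1.618; 5:4 ≈ 1.250; root-5 ≈ 2.236; 3:2 ≈ 1.500.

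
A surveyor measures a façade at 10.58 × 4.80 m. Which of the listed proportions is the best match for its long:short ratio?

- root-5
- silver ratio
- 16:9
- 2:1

root-5

Ratio = 10.58 / 4.80 ≈ 2.204.
Distances: root-5 2.236 (Δ 0.032); silver ratio 2.414 (Δ 0.210); 16:9 1.778 (Δ 0.426); 2:1 2.000 (Δ 0.204).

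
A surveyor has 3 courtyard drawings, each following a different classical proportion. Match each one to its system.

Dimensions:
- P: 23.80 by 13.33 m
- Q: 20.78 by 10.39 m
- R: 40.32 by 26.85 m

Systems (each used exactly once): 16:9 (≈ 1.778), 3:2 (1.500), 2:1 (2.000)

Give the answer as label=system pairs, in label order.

P=16:9, Q=2:1, R=3:2

Ratios: P ≈ 1.785; Q ≈ 2.000; R ≈ 1.502.
Targets: 16:9 ≈ 1.778; 3:2 ≈ 1.500; 2:1 ≈ 2.000.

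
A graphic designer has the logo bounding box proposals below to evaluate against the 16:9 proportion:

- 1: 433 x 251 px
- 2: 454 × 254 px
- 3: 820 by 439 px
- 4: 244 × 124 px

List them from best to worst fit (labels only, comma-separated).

Ratios: 1 = 433 / 251 ≈ 1.725; 2 = 454 / 254 ≈ 1.787; 3 = 820 / 439 ≈ 1.868; 4 = 244 / 124 ≈ 1.968.
|Δ from 1.778|: 1 0.053; 2 0.009; 3 0.090; 4 0.190.

2, 1, 3, 4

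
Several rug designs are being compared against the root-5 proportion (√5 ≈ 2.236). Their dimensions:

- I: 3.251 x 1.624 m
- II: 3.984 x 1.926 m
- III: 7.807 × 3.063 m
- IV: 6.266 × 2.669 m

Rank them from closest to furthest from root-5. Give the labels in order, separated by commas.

IV, II, I, III

Ratios: I = 3.251 / 1.624 ≈ 2.002; II = 3.984 / 1.926 ≈ 2.069; III = 7.807 / 3.063 ≈ 2.549; IV = 6.266 / 2.669 ≈ 2.348.
|Δ from 2.236|: I 0.234; II 0.167; III 0.313; IV 0.112.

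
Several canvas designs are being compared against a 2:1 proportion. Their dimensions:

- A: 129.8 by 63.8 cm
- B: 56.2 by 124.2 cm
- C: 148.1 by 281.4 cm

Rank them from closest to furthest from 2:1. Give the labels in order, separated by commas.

A, C, B

Ratios: A = 129.8 / 63.8 ≈ 2.034; B = 124.2 / 56.2 ≈ 2.210; C = 281.4 / 148.1 ≈ 1.900.
|Δ from 2.000|: A 0.034; B 0.210; C 0.100.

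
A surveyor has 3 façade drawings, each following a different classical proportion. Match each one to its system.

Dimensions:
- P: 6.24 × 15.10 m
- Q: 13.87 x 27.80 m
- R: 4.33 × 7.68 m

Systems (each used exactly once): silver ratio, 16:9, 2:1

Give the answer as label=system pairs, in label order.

Ratios: P ≈ 2.420; Q ≈ 2.004; R ≈ 1.774.
Targets: silver ratio ≈ 2.414; 16:9 ≈ 1.778; 2:1 ≈ 2.000.

P=silver ratio, Q=2:1, R=16:9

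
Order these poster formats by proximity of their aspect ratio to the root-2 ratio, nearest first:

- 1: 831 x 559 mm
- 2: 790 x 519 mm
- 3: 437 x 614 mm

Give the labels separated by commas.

Ratios: 1 = 831 / 559 ≈ 1.487; 2 = 790 / 519 ≈ 1.522; 3 = 614 / 437 ≈ 1.405.
|Δ from 1.414|: 1 0.073; 2 0.108; 3 0.009.

3, 1, 2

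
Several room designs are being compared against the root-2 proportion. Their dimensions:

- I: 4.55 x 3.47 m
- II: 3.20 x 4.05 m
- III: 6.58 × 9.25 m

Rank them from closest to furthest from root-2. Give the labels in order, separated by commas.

Ratios: I = 4.55 / 3.47 ≈ 1.311; II = 4.05 / 3.20 ≈ 1.266; III = 9.25 / 6.58 ≈ 1.406.
|Δ from 1.414|: I 0.103; II 0.148; III 0.008.

III, I, II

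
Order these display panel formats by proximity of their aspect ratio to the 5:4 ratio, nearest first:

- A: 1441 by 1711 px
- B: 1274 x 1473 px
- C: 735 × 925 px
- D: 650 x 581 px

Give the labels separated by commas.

A: 1711/1441 ≈ 1.187 → |1.187 − 1.250| = 0.063
B: 1473/1274 ≈ 1.156 → |1.156 − 1.250| = 0.094
C: 925/735 ≈ 1.259 → |1.259 − 1.250| = 0.009
D: 650/581 ≈ 1.119 → |1.119 − 1.250| = 0.131

C, A, B, D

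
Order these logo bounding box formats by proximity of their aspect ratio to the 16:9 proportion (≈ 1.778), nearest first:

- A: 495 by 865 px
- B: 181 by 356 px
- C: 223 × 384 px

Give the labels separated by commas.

A, C, B

Ratios: A = 865 / 495 ≈ 1.747; B = 356 / 181 ≈ 1.967; C = 384 / 223 ≈ 1.722.
|Δ from 1.778|: A 0.031; B 0.189; C 0.056.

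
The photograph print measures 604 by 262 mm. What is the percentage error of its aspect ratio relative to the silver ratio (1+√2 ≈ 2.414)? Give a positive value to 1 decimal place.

Ratio = 604 / 262 ≈ 2.3053.
Ideal silver ratio ≈ 2.4142. |2.3053 − 2.4142| / 2.4142 ≈ 4.51% → 4.5%.

4.5%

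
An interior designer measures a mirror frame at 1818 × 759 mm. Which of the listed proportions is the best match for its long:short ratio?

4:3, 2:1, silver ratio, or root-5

silver ratio

Ratio = 1818 / 759 ≈ 2.395.
Distances: 4:3 1.333 (Δ 1.062); 2:1 2.000 (Δ 0.395); silver ratio 2.414 (Δ 0.019); root-5 2.236 (Δ 0.159).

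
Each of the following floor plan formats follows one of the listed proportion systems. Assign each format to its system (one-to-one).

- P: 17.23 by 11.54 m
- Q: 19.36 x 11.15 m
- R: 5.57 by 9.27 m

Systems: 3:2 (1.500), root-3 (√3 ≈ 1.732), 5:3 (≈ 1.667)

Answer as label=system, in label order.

P=3:2, Q=root-3, R=5:3

P = 17.23/11.54 ≈ 1.493 → 3:2 (1.500)
Q = 19.36/11.15 ≈ 1.736 → root-3 (1.732)
R = 9.27/5.57 ≈ 1.664 → 5:3 (1.667)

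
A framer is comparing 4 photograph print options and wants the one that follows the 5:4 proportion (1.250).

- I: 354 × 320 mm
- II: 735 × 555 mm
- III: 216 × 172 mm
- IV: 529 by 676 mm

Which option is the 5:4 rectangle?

Target 5:4 ≈ 1.250.
I: 1.106 (Δ0.144)  II: 1.324 (Δ0.074)  III: 1.256 (Δ0.006)  IV: 1.278 (Δ0.028)

III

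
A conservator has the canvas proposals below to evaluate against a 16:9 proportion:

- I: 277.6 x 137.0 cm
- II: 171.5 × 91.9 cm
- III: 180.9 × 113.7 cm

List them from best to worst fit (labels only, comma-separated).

II, III, I

Ratios: I = 277.6 / 137.0 ≈ 2.026; II = 171.5 / 91.9 ≈ 1.866; III = 180.9 / 113.7 ≈ 1.591.
|Δ from 1.778|: I 0.248; II 0.088; III 0.187.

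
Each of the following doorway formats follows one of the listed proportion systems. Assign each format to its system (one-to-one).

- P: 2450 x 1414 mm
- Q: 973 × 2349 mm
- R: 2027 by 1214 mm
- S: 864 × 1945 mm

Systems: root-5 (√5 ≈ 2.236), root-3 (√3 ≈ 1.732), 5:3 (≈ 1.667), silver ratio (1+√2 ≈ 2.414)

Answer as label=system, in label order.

P=root-3, Q=silver ratio, R=5:3, S=root-5

Ratios: P ≈ 1.733; Q ≈ 2.414; R ≈ 1.670; S ≈ 2.251.
Targets: root-5 ≈ 2.236; root-3 ≈ 1.732; 5:3 ≈ 1.667; silver ratio ≈ 2.414.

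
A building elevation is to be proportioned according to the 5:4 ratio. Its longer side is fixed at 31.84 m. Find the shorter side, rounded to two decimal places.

5:4 = 1.25000.
Shorter side = 31.84 ÷ 1.25000 ≈ 25.4720 → 25.47 m.

25.47 m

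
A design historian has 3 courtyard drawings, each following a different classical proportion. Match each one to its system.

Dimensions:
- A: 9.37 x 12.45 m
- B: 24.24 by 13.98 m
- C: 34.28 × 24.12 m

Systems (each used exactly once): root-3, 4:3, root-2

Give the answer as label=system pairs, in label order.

A = 12.45/9.37 ≈ 1.329 → 4:3 (1.333)
B = 24.24/13.98 ≈ 1.734 → root-3 (1.732)
C = 34.28/24.12 ≈ 1.421 → root-2 (1.414)

A=4:3, B=root-3, C=root-2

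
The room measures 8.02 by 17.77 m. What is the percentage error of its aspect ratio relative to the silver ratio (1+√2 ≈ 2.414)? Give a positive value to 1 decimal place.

8.2%

Ratio = 17.77 / 8.02 ≈ 2.2157.
Ideal silver ratio ≈ 2.4142. |2.2157 − 2.4142| / 2.4142 ≈ 8.22% → 8.2%.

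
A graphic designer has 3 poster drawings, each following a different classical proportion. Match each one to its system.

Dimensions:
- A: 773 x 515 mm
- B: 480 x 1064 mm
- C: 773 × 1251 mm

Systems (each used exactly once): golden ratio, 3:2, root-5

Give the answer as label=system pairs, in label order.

Ratios: A ≈ 1.501; B ≈ 2.217; C ≈ 1.618.
Targets: golden ratio ≈ 1.618; 3:2 ≈ 1.500; root-5 ≈ 2.236.

A=3:2, B=root-5, C=golden ratio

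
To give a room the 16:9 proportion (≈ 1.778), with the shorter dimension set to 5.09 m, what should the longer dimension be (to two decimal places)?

16:9 ≈ 1.77778.
Longer side = 5.09 × 1.77778 ≈ 9.0489 → 9.05 m.

9.05 m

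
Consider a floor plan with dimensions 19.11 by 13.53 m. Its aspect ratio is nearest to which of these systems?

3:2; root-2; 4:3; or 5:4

Ratio = 19.11 / 13.53 ≈ 1.412.
Distances: 3:2 1.500 (Δ 0.088); root-2 1.414 (Δ 0.002); 4:3 1.333 (Δ 0.079); 5:4 1.250 (Δ 0.162).

root-2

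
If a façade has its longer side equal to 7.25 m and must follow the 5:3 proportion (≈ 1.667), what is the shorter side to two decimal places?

5:3 ≈ 1.66667.
Shorter side = 7.25 ÷ 1.66667 ≈ 4.3500 → 4.35 m.

4.35 m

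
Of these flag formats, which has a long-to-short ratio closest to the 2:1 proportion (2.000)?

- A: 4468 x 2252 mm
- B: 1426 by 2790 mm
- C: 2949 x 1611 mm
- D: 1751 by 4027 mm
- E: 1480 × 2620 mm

A

Ratios (long/short): A ≈ 1.984; B ≈ 1.957; C ≈ 1.831; D ≈ 2.300; E ≈ 1.770.
2:1 ≈ 2.000; option A is nearest (Δ 0.016).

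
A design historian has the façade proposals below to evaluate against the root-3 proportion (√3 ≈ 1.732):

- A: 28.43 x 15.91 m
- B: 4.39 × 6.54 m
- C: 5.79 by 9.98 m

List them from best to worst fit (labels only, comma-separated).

C, A, B

A: 28.43/15.91 ≈ 1.787 → |1.787 − 1.732| = 0.055
B: 6.54/4.39 ≈ 1.490 → |1.490 − 1.732| = 0.242
C: 9.98/5.79 ≈ 1.724 → |1.724 − 1.732| = 0.008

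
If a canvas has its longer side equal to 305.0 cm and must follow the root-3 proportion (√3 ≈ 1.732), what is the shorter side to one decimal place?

176.1 cm

root-3 ≈ 1.73205.
Shorter side = 305.0 ÷ 1.73205 ≈ 176.092 → 176.1 cm.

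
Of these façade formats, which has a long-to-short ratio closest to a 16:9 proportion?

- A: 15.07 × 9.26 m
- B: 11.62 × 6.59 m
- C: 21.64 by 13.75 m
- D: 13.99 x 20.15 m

Target 16:9 ≈ 1.778.
A: 1.627 (Δ0.151)  B: 1.763 (Δ0.015)  C: 1.574 (Δ0.204)  D: 1.440 (Δ0.338)

B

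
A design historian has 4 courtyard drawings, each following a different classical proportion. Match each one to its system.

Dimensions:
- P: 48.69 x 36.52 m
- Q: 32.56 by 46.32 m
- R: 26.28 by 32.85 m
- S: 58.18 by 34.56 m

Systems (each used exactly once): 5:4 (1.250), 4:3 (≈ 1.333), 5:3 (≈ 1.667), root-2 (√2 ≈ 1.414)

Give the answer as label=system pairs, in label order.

Ratios: P ≈ 1.333; Q ≈ 1.423; R ≈ 1.250; S ≈ 1.683.
Targets: 5:4 ≈ 1.250; 4:3 ≈ 1.333; 5:3 ≈ 1.667; root-2 ≈ 1.414.

P=4:3, Q=root-2, R=5:4, S=5:3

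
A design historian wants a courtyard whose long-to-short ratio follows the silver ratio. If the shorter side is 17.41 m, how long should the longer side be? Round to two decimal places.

42.03 m

silver ratio ≈ 2.41421.
Longer side = 17.41 × 2.41421 ≈ 42.0314 → 42.03 m.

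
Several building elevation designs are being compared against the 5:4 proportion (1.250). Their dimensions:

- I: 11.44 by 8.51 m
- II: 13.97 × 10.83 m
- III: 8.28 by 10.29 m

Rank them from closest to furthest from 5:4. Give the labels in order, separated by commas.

I: 11.44/8.51 ≈ 1.344 → |1.344 − 1.250| = 0.094
II: 13.97/10.83 ≈ 1.290 → |1.290 − 1.250| = 0.040
III: 10.29/8.28 ≈ 1.243 → |1.243 − 1.250| = 0.007

III, II, I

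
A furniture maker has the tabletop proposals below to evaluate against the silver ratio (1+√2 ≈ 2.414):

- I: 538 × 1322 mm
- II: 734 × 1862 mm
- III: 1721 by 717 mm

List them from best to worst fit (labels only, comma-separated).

Ratios: I = 1322 / 538 ≈ 2.457; II = 1862 / 734 ≈ 2.537; III = 1721 / 717 ≈ 2.400.
|Δ from 2.414|: I 0.043; II 0.123; III 0.014.

III, I, II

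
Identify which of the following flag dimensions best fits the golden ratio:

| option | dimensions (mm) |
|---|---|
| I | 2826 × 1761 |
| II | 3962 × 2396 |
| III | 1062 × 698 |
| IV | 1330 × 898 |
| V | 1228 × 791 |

Ratios (long/short): I ≈ 1.605; II ≈ 1.654; III ≈ 1.521; IV ≈ 1.481; V ≈ 1.552.
golden ratio ≈ 1.618; option I is nearest (Δ 0.013).

I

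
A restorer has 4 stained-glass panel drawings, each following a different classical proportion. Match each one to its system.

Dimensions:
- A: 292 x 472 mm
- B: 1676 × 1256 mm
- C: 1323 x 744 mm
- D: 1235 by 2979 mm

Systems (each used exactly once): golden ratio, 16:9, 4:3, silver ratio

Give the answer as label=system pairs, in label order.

A=golden ratio, B=4:3, C=16:9, D=silver ratio

Ratios: A ≈ 1.616; B ≈ 1.334; C ≈ 1.778; D ≈ 2.412.
Targets: golden ratio ≈ 1.618; 16:9 ≈ 1.778; 4:3 ≈ 1.333; silver ratio ≈ 2.414.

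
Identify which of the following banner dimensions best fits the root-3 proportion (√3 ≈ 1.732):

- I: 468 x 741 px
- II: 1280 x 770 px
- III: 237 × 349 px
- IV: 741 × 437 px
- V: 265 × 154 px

V

Target root-3 ≈ 1.732.
I: 1.583 (Δ0.149)  II: 1.662 (Δ0.070)  III: 1.473 (Δ0.259)  IV: 1.696 (Δ0.036)  V: 1.721 (Δ0.011)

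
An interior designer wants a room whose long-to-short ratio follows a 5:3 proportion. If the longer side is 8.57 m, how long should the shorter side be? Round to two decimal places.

5:3 ≈ 1.66667.
Shorter side = 8.57 ÷ 1.66667 ≈ 5.1420 → 5.14 m.

5.14 m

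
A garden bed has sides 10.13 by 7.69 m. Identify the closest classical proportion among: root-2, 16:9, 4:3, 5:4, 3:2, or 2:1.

10.13/7.69 ≈ 1.317. Nearest candidates are 4:3 (1.333, off by 0.016) and 5:4 (1.250, off by 0.067).

4:3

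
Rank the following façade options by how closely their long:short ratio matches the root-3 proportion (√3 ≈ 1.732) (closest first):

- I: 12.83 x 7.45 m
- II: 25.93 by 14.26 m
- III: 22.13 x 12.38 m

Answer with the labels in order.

I, III, II

I: 12.83/7.45 ≈ 1.722 → |1.722 − 1.732| = 0.010
II: 25.93/14.26 ≈ 1.818 → |1.818 − 1.732| = 0.086
III: 22.13/12.38 ≈ 1.788 → |1.788 − 1.732| = 0.056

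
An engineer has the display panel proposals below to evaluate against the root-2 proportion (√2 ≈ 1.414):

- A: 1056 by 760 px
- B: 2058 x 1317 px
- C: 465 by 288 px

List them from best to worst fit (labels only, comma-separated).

A, B, C

Ratios: A = 1056 / 760 ≈ 1.389; B = 2058 / 1317 ≈ 1.563; C = 465 / 288 ≈ 1.615.
|Δ from 1.414|: A 0.025; B 0.149; C 0.201.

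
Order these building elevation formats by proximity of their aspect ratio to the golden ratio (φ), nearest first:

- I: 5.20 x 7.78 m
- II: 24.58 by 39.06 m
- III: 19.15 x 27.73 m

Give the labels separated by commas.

Ratios: I = 7.78 / 5.20 ≈ 1.496; II = 39.06 / 24.58 ≈ 1.589; III = 27.73 / 19.15 ≈ 1.448.
|Δ from 1.618|: I 0.122; II 0.029; III 0.170.

II, I, III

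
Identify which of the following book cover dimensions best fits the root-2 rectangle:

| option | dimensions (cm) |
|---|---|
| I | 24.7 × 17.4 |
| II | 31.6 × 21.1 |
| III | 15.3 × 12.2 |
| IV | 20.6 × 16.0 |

Ratios (long/short): I ≈ 1.420; II ≈ 1.498; III ≈ 1.254; IV ≈ 1.288.
root-2 ≈ 1.414; option I is nearest (Δ 0.006).

I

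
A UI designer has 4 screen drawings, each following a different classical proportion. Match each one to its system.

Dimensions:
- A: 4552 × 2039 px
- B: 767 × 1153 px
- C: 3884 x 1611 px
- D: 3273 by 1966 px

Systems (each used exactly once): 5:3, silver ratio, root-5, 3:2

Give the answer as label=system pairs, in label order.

A=root-5, B=3:2, C=silver ratio, D=5:3

A = 4552/2039 ≈ 2.232 → root-5 (2.236)
B = 1153/767 ≈ 1.503 → 3:2 (1.500)
C = 3884/1611 ≈ 2.411 → silver ratio (2.414)
D = 3273/1966 ≈ 1.665 → 5:3 (1.667)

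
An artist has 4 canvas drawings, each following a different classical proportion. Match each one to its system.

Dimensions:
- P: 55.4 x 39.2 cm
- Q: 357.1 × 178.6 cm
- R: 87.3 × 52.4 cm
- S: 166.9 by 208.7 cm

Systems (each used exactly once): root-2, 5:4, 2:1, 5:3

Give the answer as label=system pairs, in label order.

Ratios: P ≈ 1.413; Q ≈ 1.999; R ≈ 1.666; S ≈ 1.250.
Targets: root-2 ≈ 1.414; 5:4 ≈ 1.250; 2:1 ≈ 2.000; 5:3 ≈ 1.667.

P=root-2, Q=2:1, R=5:3, S=5:4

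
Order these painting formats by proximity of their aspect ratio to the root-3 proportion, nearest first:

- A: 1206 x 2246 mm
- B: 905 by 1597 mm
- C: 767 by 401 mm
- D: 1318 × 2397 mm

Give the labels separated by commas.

B, D, A, C

A: 2246/1206 ≈ 1.862 → |1.862 − 1.732| = 0.130
B: 1597/905 ≈ 1.765 → |1.765 − 1.732| = 0.033
C: 767/401 ≈ 1.913 → |1.913 − 1.732| = 0.181
D: 2397/1318 ≈ 1.819 → |1.819 − 1.732| = 0.087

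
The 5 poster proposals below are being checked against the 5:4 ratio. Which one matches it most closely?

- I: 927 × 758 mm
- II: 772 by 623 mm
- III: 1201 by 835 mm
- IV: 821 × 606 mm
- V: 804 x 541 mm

Ratios (long/short): I ≈ 1.223; II ≈ 1.239; III ≈ 1.438; IV ≈ 1.355; V ≈ 1.486.
5:4 ≈ 1.250; option II is nearest (Δ 0.011).

II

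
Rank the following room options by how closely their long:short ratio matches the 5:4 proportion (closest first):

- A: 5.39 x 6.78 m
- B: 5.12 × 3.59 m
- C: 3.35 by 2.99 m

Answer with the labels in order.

A: 6.78/5.39 ≈ 1.258 → |1.258 − 1.250| = 0.008
B: 5.12/3.59 ≈ 1.426 → |1.426 − 1.250| = 0.176
C: 3.35/2.99 ≈ 1.120 → |1.120 − 1.250| = 0.130

A, C, B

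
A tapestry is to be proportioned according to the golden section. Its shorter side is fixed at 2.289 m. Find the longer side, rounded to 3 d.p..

3.704 m

golden ratio ≈ 1.61803.
Longer side = 2.289 × 1.61803 ≈ 3.70367 → 3.704 m.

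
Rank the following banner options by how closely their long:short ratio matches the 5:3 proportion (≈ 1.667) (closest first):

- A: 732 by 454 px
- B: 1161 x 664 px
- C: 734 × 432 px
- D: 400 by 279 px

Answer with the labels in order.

C, A, B, D

A: 732/454 ≈ 1.612 → |1.612 − 1.667| = 0.055
B: 1161/664 ≈ 1.748 → |1.748 − 1.667| = 0.081
C: 734/432 ≈ 1.699 → |1.699 − 1.667| = 0.032
D: 400/279 ≈ 1.434 → |1.434 − 1.667| = 0.233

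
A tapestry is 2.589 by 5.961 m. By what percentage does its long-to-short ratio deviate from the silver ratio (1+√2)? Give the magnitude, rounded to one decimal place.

Ratio = 5.961 / 2.589 ≈ 2.3024.
Ideal silver ratio ≈ 2.4142. |2.3024 − 2.4142| / 2.4142 ≈ 4.63% → 4.6%.

4.6%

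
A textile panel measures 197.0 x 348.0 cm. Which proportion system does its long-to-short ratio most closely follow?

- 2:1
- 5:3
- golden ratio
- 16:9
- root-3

16:9

Ratio = 348.0 / 197.0 ≈ 1.766.
Distances: 2:1 2.000 (Δ 0.234); 5:3 1.667 (Δ 0.099); golden ratio 1.618 (Δ 0.148); 16:9 1.778 (Δ 0.012); root-3 1.732 (Δ 0.034).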